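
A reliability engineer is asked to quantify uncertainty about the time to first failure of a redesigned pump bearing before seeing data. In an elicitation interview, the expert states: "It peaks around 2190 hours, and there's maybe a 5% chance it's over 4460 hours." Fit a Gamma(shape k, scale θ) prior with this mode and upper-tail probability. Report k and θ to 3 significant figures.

Gamma(k,θ) with k>1 has mode (k−1)θ, so θ = 2190/(k−1).
Need P(X < 4460) = 0.95 with θ tied to k this way. Start at k = 2, θ = 2190: P(X<4460) ≈ 0.604.
Too low — raise k to concentrate. Iterating converges to k ≈ 6.47.
Then θ = 2190/(6.47−1) ≈ 400.

k ≈ 6.47, θ ≈ 400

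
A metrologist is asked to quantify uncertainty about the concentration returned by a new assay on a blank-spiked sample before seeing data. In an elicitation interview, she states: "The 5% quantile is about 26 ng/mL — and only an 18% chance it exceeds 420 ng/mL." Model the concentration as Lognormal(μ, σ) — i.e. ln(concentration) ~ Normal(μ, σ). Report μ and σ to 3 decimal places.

If T ~ Lognormal(μ,σ) then ln T ~ Normal(μ,σ), so the p-quantile of ln T is μ + z_p·σ.
ln(26) = 3.258 and ln(420) = 6.04; z_{0.05} = -1.645, z_{0.82} = 0.9154.
σ = (6.04 − 3.258)/(0.9154 − (-1.645)) = 1.087.
μ = 3.258 − (-1.645)·1.087 = 5.046.

μ ≈ 5.046, σ ≈ 1.087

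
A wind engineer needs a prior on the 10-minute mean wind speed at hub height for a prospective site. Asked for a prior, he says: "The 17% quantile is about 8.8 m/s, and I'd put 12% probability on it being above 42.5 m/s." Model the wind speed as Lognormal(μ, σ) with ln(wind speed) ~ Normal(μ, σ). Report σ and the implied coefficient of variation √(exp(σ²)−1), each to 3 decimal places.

σ ≈ 0.740, CV ≈ 0.853

If T ~ Lognormal(μ,σ) then ln T ~ Normal(μ,σ), so the p-quantile of ln T is μ + z_p·σ.
ln(8.8) = 2.175 and ln(42.5) = 3.75; z_{0.17} = -0.9542, z_{0.88} = 1.175.
σ = (3.75 − 2.175)/(1.175 − (-0.9542)) = 0.740.
μ = 2.175 − (-0.9542)·0.740 = 2.880.
CV = √(exp(σ²)−1) = √(exp(0.5470)−1) = 0.853.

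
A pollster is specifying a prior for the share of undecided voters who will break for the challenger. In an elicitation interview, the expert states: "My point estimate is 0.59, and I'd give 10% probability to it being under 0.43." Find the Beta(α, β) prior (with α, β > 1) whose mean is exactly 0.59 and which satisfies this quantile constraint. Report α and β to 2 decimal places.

With mean 0.59 fixed, write α = 0.59s, β = 0.41s where s = α+β.
Need P(θ < 0.43) = 0.1 under Beta(0.59s, 0.41s). Normal approximation: (q−m)/√(m(1−m)/s) ≈ z_{0.1} = -1.28, so s ≈ 0.59·0.41·(-1.28)²/(0.43−0.59)² = 15.5.
At s = 15.5: P(θ<0.43) ≈ 0.101. Adjusting to match 0.1 gives s ≈ 15.66.
So α = 0.59·15.66 ≈ 9.24, β = 0.41·15.66 ≈ 6.42.

α ≈ 9.24, β ≈ 6.42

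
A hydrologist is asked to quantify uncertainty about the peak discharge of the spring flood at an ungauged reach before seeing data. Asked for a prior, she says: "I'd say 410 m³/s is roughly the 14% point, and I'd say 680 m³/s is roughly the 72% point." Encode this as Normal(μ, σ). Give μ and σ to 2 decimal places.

μ = 585.38, σ = 162.34

The p-quantile of Normal(μ,σ) is μ + z_p·σ, with z_{0.14} = -1.08 and z_{0.72} = 0.5828.
Eliminate σ: μ = (z₂·x₁ − z₁·x₂)/(z₂ − z₁) = (0.5828·410 − (-1.08)·680)/1.663 = 585.38.
Then σ = (x₂ − x₁)/(z₂ − z₁) = (680 − 410)/1.663 = 162.34.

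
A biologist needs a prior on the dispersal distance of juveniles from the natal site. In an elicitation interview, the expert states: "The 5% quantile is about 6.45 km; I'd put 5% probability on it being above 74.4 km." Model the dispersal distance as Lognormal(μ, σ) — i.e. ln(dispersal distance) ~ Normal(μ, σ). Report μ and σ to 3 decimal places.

If T ~ Lognormal(μ,σ) then ln T ~ Normal(μ,σ), so the p-quantile of ln T is μ + z_p·σ.
ln(6.45) = 1.864 and ln(74.4) = 4.309; z_{0.05} = -1.645, z_{0.95} = 1.645.
σ = (4.309 − 1.864)/(1.645 − (-1.645)) = 0.743.
μ = 1.864 − (-1.645)·0.743 = 3.087.

μ ≈ 3.087, σ ≈ 0.743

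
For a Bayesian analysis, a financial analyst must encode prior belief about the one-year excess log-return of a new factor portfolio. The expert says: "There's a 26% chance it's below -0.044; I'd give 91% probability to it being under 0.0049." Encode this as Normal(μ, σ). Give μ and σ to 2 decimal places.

The p-quantile of Normal(μ,σ) is μ + z_p·σ, with z_{0.26} = -0.6433 and z_{0.91} = 1.341.
Eliminate σ: μ = (z₂·x₁ − z₁·x₂)/(z₂ − z₁) = (1.341·-0.044 − (-0.6433)·0.0049)/1.984 = -0.03.
Then σ = (x₂ − x₁)/(z₂ − z₁) = (0.0049 − -0.044)/1.984 = 0.02.

μ = -0.03, σ = 0.02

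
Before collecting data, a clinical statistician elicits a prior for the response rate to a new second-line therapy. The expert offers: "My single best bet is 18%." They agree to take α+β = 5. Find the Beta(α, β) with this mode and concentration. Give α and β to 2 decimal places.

For α,β > 1 the Beta mode is (α−1)/(α+β−2). With α+β = 5, the mode is (α−1)/3.
Set (α−1)/3 = 0.18 → α = 1 + 0.18·3 = 1.54.
β = 5 − α = 3.46.

α = 1.54, β = 3.46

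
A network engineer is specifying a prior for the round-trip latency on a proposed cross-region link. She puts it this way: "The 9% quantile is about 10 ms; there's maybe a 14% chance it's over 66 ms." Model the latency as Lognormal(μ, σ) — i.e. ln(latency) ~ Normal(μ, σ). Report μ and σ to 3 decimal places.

If T ~ Lognormal(μ,σ) then ln T ~ Normal(μ,σ), so the p-quantile of ln T is μ + z_p·σ.
ln(10) = 2.303 and ln(66) = 4.19; z_{0.09} = -1.341, z_{0.86} = 1.08.
σ = (4.19 − 2.303)/(1.08 − (-1.341)) = 0.779.
μ = 2.303 − (-1.341)·0.779 = 3.348.

μ ≈ 3.348, σ ≈ 0.779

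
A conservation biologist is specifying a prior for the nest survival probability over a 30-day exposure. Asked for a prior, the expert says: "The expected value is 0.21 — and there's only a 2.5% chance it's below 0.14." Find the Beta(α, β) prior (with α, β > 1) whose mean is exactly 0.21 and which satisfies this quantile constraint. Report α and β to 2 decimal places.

With mean 0.21 fixed, write α = 0.21s, β = 0.79s where s = α+β.
Need P(θ < 0.14) = 0.025 under Beta(0.21s, 0.79s). Normal approximation: (q−m)/√(m(1−m)/s) ≈ z_{0.025} = -1.96, so s ≈ 0.21·0.79·(-1.96)²/(0.14−0.21)² = 130.1.
At s = 130.1: P(θ<0.14) ≈ 0.017. Adjusting to match 0.025 gives s ≈ 111.78.
So α = 0.21·111.78 ≈ 23.47, β = 0.79·111.78 ≈ 88.31.

α ≈ 23.47, β ≈ 88.31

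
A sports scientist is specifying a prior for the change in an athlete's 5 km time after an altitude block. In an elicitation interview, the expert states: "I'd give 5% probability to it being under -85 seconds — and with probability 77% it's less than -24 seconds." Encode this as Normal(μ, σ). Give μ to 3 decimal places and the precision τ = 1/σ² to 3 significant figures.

μ = -42.907, τ = 0.00153

The p-quantile of Normal(μ,σ) is μ + z_p·σ, with z_{0.05} = -1.645 and z_{0.77} = 0.7388.
Eliminate σ: μ = (z₂·x₁ − z₁·x₂)/(z₂ − z₁) = (0.7388·-85 − (-1.645)·-24)/2.384 = -42.907.
Then σ = (x₂ − x₁)/(z₂ − z₁) = (-24 − -85)/2.384 = 25.590.
Precision τ = 1/σ² = 1/25.59² = 0.00153.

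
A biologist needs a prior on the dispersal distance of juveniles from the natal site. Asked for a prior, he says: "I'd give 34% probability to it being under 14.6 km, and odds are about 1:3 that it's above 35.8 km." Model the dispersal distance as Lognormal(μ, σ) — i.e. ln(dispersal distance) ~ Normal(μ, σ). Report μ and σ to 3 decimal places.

μ ≈ 3.021, σ ≈ 0.825

If T ~ Lognormal(μ,σ) then ln T ~ Normal(μ,σ), so the p-quantile of ln T is μ + z_p·σ.
ln(14.6) = 2.681 and ln(35.8) = 3.578; z_{0.34} = -0.4125, z_{0.75} = 0.6745.
σ = (3.578 − 2.681)/(0.6745 − (-0.4125)) = 0.825.
μ = 2.681 − (-0.4125)·0.825 = 3.021.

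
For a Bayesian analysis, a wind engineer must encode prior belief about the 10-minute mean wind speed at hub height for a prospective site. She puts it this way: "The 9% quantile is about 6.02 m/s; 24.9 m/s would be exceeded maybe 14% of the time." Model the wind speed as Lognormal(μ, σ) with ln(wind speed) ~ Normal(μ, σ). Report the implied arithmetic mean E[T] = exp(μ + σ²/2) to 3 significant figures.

E[T] ≈ 15.7 m/s

If T ~ Lognormal(μ,σ) then ln T ~ Normal(μ,σ), so the p-quantile of ln T is μ + z_p·σ.
ln(6.02) = 1.795 and ln(24.9) = 3.215; z_{0.09} = -1.341, z_{0.86} = 1.08.
σ = (3.215 − 1.795)/(1.08 − (-1.341)) = 0.586.
μ = 1.795 − (-1.341)·0.586 = 2.581.
E[T] = exp(μ + σ²/2) = exp(2.581 + 0.1719) = 15.7 m/s.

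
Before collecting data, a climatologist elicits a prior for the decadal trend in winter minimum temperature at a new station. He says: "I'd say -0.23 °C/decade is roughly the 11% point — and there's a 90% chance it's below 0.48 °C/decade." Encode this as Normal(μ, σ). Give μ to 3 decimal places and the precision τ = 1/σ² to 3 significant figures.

For Normal(μ,σ), the p-quantile is μ + z_p·σ. Here z_{0.11} = -1.227, z_{0.9} = 1.282.
So -0.23 = μ − 1.227σ and 0.48 = μ + 1.282σ.
Subtracting: σ = (0.48 − -0.23)/(1.282 − (-1.227)) = 0.283.
Then μ = -0.23 − (-1.227)·0.283 = 0.117.
Precision τ = 1/σ² = 1/0.2831² = 12.5.

μ = 0.117, τ = 12.5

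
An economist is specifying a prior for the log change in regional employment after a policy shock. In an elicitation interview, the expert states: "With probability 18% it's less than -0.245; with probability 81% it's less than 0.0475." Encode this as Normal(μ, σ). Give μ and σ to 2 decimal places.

μ = -0.10, σ = 0.16

For Normal(μ,σ), the p-quantile is μ + z_p·σ. Here z_{0.18} = -0.9154, z_{0.81} = 0.8779.
So -0.245 = μ − 0.9154σ and 0.0475 = μ + 0.8779σ.
Subtracting: σ = (0.0475 − -0.245)/(0.8779 − (-0.9154)) = 0.16.
Then μ = -0.245 − (-0.9154)·0.16 = -0.10.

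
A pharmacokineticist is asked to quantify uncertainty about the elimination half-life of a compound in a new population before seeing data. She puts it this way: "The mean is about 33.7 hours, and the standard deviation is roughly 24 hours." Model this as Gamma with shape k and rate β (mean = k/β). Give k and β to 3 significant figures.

For Gamma(k, rate β): mean = k/β, variance = k/β², so CV = 1/√k.
CV = SD/mean = 24/33.7 = 0.7122, hence k = 1/CV² = 1.97.
Then β = k/mean = 1.97/33.7 = 0.0585.

k ≈ 1.97, β ≈ 0.0585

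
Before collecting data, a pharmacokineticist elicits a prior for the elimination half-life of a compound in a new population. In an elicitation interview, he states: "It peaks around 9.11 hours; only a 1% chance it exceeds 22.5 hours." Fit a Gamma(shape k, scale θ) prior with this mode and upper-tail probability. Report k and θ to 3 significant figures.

k ≈ 6.76, θ ≈ 1.58

Gamma(k,θ) with k>1 has mode (k−1)θ, so θ = 9.11/(k−1).
Need P(X < 22.5) = 0.99 with θ tied to k this way. Start at k = 2, θ = 9.11: P(X<22.5) ≈ 0.706.
Too low — raise k to concentrate. Iterating converges to k ≈ 6.76.
Then θ = 9.11/(6.76−1) ≈ 1.58.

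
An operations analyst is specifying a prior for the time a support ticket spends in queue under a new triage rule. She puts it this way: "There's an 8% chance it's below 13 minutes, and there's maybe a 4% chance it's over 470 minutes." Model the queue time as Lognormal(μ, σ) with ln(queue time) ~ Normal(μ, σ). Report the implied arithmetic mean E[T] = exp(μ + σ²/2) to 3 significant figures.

If T ~ Lognormal(μ,σ) then ln T ~ Normal(μ,σ), so the p-quantile of ln T is μ + z_p·σ.
ln(13) = 2.565 and ln(470) = 6.153; z_{0.08} = -1.405, z_{0.96} = 1.751.
σ = (6.153 − 2.565)/(1.751 − (-1.405)) = 1.137.
μ = 2.565 − (-1.405)·1.137 = 4.162.
E[T] = exp(μ + σ²/2) = exp(4.162 + 0.6463) = 123 minutes.

E[T] ≈ 123 minutes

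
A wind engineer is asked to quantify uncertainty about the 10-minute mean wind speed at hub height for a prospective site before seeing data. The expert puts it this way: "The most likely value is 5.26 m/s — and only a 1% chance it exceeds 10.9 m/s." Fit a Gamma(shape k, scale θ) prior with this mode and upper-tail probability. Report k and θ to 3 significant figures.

Gamma(k,θ) with k>1 has mode (k−1)θ, so θ = 5.26/(k−1).
Need P(X < 10.9) = 0.99 with θ tied to k this way. Start at k = 2, θ = 5.26: P(X<10.9) ≈ 0.613.
Too low — raise k to concentrate. Iterating converges to k ≈ 10.2.
Then θ = 5.26/(10.2−1) ≈ 0.572.

k ≈ 10.2, θ ≈ 0.572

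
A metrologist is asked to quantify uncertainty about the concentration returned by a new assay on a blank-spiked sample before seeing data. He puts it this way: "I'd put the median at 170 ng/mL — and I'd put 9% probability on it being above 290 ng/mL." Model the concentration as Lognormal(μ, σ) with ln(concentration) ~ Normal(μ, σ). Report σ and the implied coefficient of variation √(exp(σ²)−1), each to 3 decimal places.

If T ~ Lognormal(μ,σ) then ln T ~ Normal(μ,σ), so the p-quantile of ln T is μ + z_p·σ.
ln(170) = 5.136 and ln(290) = 5.67; z_{0.5} = 0, z_{0.91} = 1.341.
σ = (5.67 − 5.136)/(1.341 − (0)) = 0.398.
μ = 5.136 − (0)·0.398 = 5.136.
CV = √(exp(σ²)−1) = √(exp(0.1587)−1) = 0.415.

σ ≈ 0.398, CV ≈ 0.415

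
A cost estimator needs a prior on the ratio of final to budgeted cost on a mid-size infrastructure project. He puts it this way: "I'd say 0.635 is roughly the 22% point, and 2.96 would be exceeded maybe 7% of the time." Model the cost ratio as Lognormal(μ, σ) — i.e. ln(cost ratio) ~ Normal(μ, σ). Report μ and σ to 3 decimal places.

μ ≈ 0.075, σ ≈ 0.685

If T ~ Lognormal(μ,σ) then ln T ~ Normal(μ,σ), so the p-quantile of ln T is μ + z_p·σ.
ln(0.635) = -0.4541 and ln(2.96) = 1.085; z_{0.22} = -0.7722, z_{0.93} = 1.476.
σ = (1.085 − -0.4541)/(1.476 − (-0.7722)) = 0.685.
μ = -0.4541 − (-0.7722)·0.685 = 0.075.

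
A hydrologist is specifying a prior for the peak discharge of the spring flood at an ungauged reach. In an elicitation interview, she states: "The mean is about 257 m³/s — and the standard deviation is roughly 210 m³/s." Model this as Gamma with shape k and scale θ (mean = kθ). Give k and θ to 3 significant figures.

For Gamma(k, scale θ): mean = kθ, variance = kθ², so CV = 1/√k.
CV = SD/mean = 210/257 = 0.8171, hence k = 1/CV² = 1.5.
Then θ = mean/k = 257/1.5 = 172.

k ≈ 1.5, θ ≈ 172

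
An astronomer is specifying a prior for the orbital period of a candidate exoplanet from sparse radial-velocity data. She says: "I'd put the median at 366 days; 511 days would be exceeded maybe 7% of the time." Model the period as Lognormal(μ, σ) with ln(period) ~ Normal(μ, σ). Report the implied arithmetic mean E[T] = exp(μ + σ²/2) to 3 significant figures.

If T ~ Lognormal(μ,σ) then ln T ~ Normal(μ,σ), so the p-quantile of ln T is μ + z_p·σ.
ln(366) = 5.903 and ln(511) = 6.236; z_{0.5} = 0, z_{0.93} = 1.476.
σ = (6.236 − 5.903)/(1.476 − (0)) = 0.226.
μ = 5.903 − (0)·0.226 = 5.903.
E[T] = exp(μ + σ²/2) = exp(5.903 + 0.0256) = 375 days.

E[T] ≈ 375 days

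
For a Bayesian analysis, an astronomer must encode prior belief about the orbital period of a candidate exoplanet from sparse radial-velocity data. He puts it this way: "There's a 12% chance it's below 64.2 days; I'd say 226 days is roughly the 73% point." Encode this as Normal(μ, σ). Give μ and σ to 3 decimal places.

For Normal(μ,σ), the p-quantile is μ + z_p·σ. Here z_{0.12} = -1.175, z_{0.73} = 0.6128.
So 64.2 = μ − 1.175σ and 226 = μ + 0.6128σ.
Subtracting: σ = (226 − 64.2)/(0.6128 − (-1.175)) = 90.502.
Then μ = 64.2 − (-1.175)·90.502 = 170.539.

μ = 170.539, σ = 90.502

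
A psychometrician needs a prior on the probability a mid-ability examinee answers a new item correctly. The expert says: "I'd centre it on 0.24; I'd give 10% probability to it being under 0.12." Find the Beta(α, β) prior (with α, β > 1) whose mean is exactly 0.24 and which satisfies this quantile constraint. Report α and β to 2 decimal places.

α ≈ 4.28, β ≈ 13.56

With mean 0.24 fixed, write α = 0.24s, β = 0.76s where s = α+β.
Need P(θ < 0.12) = 0.1 under Beta(0.24s, 0.76s). Normal approximation: (q−m)/√(m(1−m)/s) ≈ z_{0.1} = -1.28, so s ≈ 0.24·0.76·(-1.28)²/(0.12−0.24)² = 20.8.
At s = 20.8: P(θ<0.12) ≈ 0.080. Adjusting to match 0.1 gives s ≈ 17.84.
So α = 0.24·17.84 ≈ 4.28, β = 0.76·17.84 ≈ 13.56.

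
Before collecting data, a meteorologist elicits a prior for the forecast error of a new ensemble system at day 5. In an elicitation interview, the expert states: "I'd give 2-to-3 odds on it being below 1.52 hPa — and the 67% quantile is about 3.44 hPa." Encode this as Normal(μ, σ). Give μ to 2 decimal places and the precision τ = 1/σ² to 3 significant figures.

The p-quantile of Normal(μ,σ) is μ + z_p·σ, with z_{0.4} = -0.2533 and z_{0.67} = 0.4399.
Eliminate σ: μ = (z₂·x₁ − z₁·x₂)/(z₂ − z₁) = (0.4399·1.52 − (-0.2533)·3.44)/0.6933 = 2.22.
Then σ = (x₂ − x₁)/(z₂ − z₁) = (3.44 − 1.52)/0.6933 = 2.77.
Precision τ = 1/σ² = 1/2.77² = 0.13.

μ = 2.22, τ = 0.13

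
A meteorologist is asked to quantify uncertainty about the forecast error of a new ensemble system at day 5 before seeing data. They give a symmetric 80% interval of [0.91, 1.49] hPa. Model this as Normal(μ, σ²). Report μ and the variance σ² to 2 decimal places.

μ = 1.20, σ² = 0.05

A symmetric 80% interval runs μ ± z·σ with z = 1.282.
Half-width = 0.29, so σ = 0.29/1.282 = 0.226 and σ² = 0.05.
μ is the interval midpoint, 1.20.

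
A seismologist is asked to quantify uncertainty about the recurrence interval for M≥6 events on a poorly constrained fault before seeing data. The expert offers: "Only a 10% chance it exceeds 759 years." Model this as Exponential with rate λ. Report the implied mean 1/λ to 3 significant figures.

mean ≈ 330 years

P(T > 759.0) = e^(−λ·759.0) = 0.1, so λ = −ln(0.1)/759.0 = 0.00303.
Mean = 1/λ = 330 years.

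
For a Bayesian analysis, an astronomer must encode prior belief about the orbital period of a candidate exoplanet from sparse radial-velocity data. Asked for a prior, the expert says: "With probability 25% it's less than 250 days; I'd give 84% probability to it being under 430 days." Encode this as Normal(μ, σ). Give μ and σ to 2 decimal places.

μ = 322.75, σ = 107.85

The p-quantile of Normal(μ,σ) is μ + z_p·σ, with z_{0.25} = -0.6745 and z_{0.84} = 0.9945.
Eliminate σ: μ = (z₂·x₁ − z₁·x₂)/(z₂ − z₁) = (0.9945·250 − (-0.6745)·430)/1.669 = 322.75.
Then σ = (x₂ − x₁)/(z₂ − z₁) = (430 − 250)/1.669 = 107.85.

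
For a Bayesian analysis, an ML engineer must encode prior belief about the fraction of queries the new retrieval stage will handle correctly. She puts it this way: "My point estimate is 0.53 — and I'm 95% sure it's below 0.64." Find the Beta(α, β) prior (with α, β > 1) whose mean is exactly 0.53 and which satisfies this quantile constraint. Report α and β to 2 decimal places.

α ≈ 28.72, β ≈ 25.47

With mean 0.53 fixed, write α = 0.53s, β = 0.47s where s = α+β.
Need P(θ < 0.64) = 0.95 under Beta(0.53s, 0.47s). Normal approximation: (q−m)/√(m(1−m)/s) ≈ z_{0.95} = 1.64, so s ≈ 0.53·0.47·(1.64)²/(0.64−0.53)² = 55.7.
At s = 55.7: P(θ<0.64) ≈ 0.952. Adjusting to match 0.95 gives s ≈ 54.19.
So α = 0.53·54.19 ≈ 28.72, β = 0.47·54.19 ≈ 25.47.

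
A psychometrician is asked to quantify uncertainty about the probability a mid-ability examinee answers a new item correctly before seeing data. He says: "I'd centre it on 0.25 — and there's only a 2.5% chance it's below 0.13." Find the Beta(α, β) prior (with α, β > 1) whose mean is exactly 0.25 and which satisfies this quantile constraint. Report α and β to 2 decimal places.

α ≈ 9.93, β ≈ 29.78

With mean 0.25 fixed, write α = 0.25s, β = 0.75s where s = α+β.
Need P(θ < 0.13) = 0.025 under Beta(0.25s, 0.75s). Normal approximation: (q−m)/√(m(1−m)/s) ≈ z_{0.025} = -1.96, so s ≈ 0.25·0.75·(-1.96)²/(0.13−0.25)² = 50.0.
At s = 50.0: P(θ<0.13) ≈ 0.013. Adjusting to match 0.025 gives s ≈ 39.71.
So α = 0.25·39.71 ≈ 9.93, β = 0.75·39.71 ≈ 29.78.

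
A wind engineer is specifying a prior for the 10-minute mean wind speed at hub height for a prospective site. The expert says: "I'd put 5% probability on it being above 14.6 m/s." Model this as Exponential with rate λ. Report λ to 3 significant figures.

P(T > 14.6) = e^(−λ·14.6) = 0.05, so λ = −ln(0.05)/14.6 = 0.205.

λ ≈ 0.205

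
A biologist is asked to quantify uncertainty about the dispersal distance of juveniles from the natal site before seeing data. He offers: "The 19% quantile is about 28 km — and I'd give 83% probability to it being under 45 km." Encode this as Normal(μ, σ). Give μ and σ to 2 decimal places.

The p-quantile of Normal(μ,σ) is μ + z_p·σ, with z_{0.19} = -0.8779 and z_{0.83} = 0.9542.
Eliminate σ: μ = (z₂·x₁ − z₁·x₂)/(z₂ − z₁) = (0.9542·28 − (-0.8779)·45)/1.832 = 36.15.
Then σ = (x₂ − x₁)/(z₂ − z₁) = (45 − 28)/1.832 = 9.28.

μ = 36.15, σ = 9.28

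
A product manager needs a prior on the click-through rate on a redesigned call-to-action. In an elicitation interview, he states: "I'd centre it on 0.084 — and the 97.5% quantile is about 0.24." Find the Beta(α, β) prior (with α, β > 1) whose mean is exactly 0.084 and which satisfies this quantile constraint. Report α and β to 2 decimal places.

α ≈ 1.59, β ≈ 17.38

With mean 0.084 fixed, write α = 0.084s, β = 0.916s where s = α+β.
Need P(θ < 0.24) = 0.975 under Beta(0.084s, 0.916s). Normal approximation: (q−m)/√(m(1−m)/s) ≈ z_{0.975} = 1.96, so s ≈ 0.084·0.916·(1.96)²/(0.24−0.084)² = 12.1.
At s = 12.1: P(θ<0.24) ≈ 0.951. Adjusting to match 0.975 gives s ≈ 18.97.
So α = 0.084·18.97 ≈ 1.59, β = 0.916·18.97 ≈ 17.38.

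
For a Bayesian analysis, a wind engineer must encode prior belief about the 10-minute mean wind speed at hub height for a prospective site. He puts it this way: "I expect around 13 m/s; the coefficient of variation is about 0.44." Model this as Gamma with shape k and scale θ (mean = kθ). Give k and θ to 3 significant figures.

k ≈ 5.17, θ ≈ 2.52

For Gamma(k, scale θ): mean = kθ, variance = kθ², so CV = 1/√k.
CV = 0.44, hence k = 1/CV² = 5.17.
Then θ = mean/k = 13/5.17 = 2.52.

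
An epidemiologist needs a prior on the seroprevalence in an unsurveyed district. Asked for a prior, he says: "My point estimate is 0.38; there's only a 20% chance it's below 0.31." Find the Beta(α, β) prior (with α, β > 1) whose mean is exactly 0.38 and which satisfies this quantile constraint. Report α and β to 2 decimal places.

With mean 0.38 fixed, write α = 0.38s, β = 0.62s where s = α+β.
Need P(θ < 0.31) = 0.2 under Beta(0.38s, 0.62s). Normal approximation: (q−m)/√(m(1−m)/s) ≈ z_{0.2} = -0.842, so s ≈ 0.38·0.62·(-0.842)²/(0.31−0.38)² = 34.1.
At s = 34.1: P(θ<0.31) ≈ 0.203. Adjusting to match 0.2 gives s ≈ 34.75.
So α = 0.38·34.75 ≈ 13.20, β = 0.62·34.75 ≈ 21.54.

α ≈ 13.20, β ≈ 21.54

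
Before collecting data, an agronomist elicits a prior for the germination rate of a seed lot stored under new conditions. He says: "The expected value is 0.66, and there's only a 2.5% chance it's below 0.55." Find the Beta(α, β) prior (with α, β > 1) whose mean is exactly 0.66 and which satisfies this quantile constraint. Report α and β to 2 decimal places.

With mean 0.66 fixed, write α = 0.66s, β = 0.34s where s = α+β.
Need P(θ < 0.55) = 0.025 under Beta(0.66s, 0.34s). Normal approximation: (q−m)/√(m(1−m)/s) ≈ z_{0.025} = -1.96, so s ≈ 0.66·0.34·(-1.96)²/(0.55−0.66)² = 71.2.
At s = 71.2: P(θ<0.55) ≈ 0.028. Adjusting to match 0.025 gives s ≈ 75.24.
So α = 0.66·75.24 ≈ 49.66, β = 0.34·75.24 ≈ 25.58.

α ≈ 49.66, β ≈ 25.58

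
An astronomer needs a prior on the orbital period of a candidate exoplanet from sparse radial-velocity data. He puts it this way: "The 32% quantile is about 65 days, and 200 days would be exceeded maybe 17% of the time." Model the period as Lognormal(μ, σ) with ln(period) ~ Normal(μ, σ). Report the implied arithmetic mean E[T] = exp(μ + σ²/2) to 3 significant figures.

If T ~ Lognormal(μ,σ) then ln T ~ Normal(μ,σ), so the p-quantile of ln T is μ + z_p·σ.
ln(65) = 4.174 and ln(200) = 5.298; z_{0.32} = -0.4677, z_{0.83} = 0.9542.
σ = (5.298 − 4.174)/(0.9542 − (-0.4677)) = 0.790.
μ = 4.174 − (-0.4677)·0.790 = 4.544.
E[T] = exp(μ + σ²/2) = exp(4.544 + 0.3124) = 129 days.

E[T] ≈ 129 days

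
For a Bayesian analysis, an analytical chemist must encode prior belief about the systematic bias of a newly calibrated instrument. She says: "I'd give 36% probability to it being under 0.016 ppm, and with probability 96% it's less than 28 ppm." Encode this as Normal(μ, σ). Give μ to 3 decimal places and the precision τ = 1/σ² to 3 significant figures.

μ = 4.772, τ = 0.00568

For Normal(μ,σ), the p-quantile is μ + z_p·σ. Here z_{0.36} = -0.3585, z_{0.96} = 1.751.
So 0.016 = μ − 0.3585σ and 28 = μ + 1.751σ.
Subtracting: σ = (28 − 0.016)/(1.751 − (-0.3585)) = 13.268.
Then μ = 0.016 − (-0.3585)·13.268 = 4.772.
Precision τ = 1/σ² = 1/13.27² = 0.00568.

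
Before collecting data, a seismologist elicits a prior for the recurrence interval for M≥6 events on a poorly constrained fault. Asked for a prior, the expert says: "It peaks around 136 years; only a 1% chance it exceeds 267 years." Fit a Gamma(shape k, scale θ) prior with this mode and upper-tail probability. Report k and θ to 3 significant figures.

k ≈ 11.8, θ ≈ 12.6

Gamma(k,θ) with k>1 has mode (k−1)θ, so θ = 136/(k−1).
Need P(X < 267) = 0.99 with θ tied to k this way. Start at k = 2, θ = 136: P(X<267) ≈ 0.584.
Too low — raise k to concentrate. Iterating converges to k ≈ 11.8.
Then θ = 136/(11.8−1) ≈ 12.6.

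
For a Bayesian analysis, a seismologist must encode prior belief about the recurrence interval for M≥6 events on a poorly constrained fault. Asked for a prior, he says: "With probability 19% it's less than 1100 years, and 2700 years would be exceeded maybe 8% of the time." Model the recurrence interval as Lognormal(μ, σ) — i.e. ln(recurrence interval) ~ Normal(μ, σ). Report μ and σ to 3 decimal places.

μ ≈ 7.348, σ ≈ 0.393

If T ~ Lognormal(μ,σ) then ln T ~ Normal(μ,σ), so the p-quantile of ln T is μ + z_p·σ.
ln(1100) = 7.003 and ln(2700) = 7.901; z_{0.19} = -0.8779, z_{0.92} = 1.405.
σ = (7.901 − 7.003)/(1.405 − (-0.8779)) = 0.393.
μ = 7.003 − (-0.8779)·0.393 = 7.348.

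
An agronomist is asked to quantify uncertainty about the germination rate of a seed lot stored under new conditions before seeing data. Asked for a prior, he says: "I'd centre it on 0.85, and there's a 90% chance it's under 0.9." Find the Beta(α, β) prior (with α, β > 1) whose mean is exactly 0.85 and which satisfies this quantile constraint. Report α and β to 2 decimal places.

α ≈ 64.53, β ≈ 11.39

With mean 0.85 fixed, write α = 0.85s, β = 0.15s where s = α+β.
Need P(θ < 0.9) = 0.9 under Beta(0.85s, 0.15s). Normal approximation: (q−m)/√(m(1−m)/s) ≈ z_{0.9} = 1.28, so s ≈ 0.85·0.15·(1.28)²/(0.9−0.85)² = 83.8.
At s = 83.8: P(θ<0.9) ≈ 0.912. Adjusting to match 0.9 gives s ≈ 75.92.
So α = 0.85·75.92 ≈ 64.53, β = 0.15·75.92 ≈ 11.39.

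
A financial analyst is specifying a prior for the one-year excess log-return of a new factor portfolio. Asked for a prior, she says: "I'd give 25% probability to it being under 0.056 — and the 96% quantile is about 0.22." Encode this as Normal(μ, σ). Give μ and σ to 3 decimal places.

μ = 0.102, σ = 0.068

The p-quantile of Normal(μ,σ) is μ + z_p·σ, with z_{0.25} = -0.6745 and z_{0.96} = 1.751.
Eliminate σ: μ = (z₂·x₁ − z₁·x₂)/(z₂ − z₁) = (1.751·0.056 − (-0.6745)·0.22)/2.425 = 0.102.
Then σ = (x₂ − x₁)/(z₂ − z₁) = (0.22 − 0.056)/2.425 = 0.068.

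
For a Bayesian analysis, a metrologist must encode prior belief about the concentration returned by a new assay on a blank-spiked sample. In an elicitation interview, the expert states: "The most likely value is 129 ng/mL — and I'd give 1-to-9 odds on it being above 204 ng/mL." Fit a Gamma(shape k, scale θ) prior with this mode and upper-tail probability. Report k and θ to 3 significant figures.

Gamma(k,θ) with k>1 has mode (k−1)θ, so θ = 129/(k−1).
Need P(X < 204) = 0.9 with θ tied to k this way. Start at k = 2, θ = 129: P(X<204) ≈ 0.469.
Too low — raise k to concentrate. Iterating converges to k ≈ 9.93.
Then θ = 129/(9.93−1) ≈ 14.4.

k ≈ 9.93, θ ≈ 14.4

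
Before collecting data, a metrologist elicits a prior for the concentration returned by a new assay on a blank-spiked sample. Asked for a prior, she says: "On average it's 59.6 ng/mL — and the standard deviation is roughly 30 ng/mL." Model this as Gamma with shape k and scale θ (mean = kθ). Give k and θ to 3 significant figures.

k ≈ 3.95, θ ≈ 15.1

For Gamma(k, scale θ): mean = kθ, variance = kθ², so CV = 1/√k.
CV = SD/mean = 30/59.6 = 0.5034, hence k = 1/CV² = 3.95.
Then θ = mean/k = 59.6/3.95 = 15.1.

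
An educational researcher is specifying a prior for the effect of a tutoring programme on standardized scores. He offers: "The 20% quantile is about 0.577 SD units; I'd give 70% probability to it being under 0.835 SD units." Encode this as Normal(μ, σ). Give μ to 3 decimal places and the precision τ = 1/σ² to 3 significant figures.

For Normal(μ,σ), the p-quantile is μ + z_p·σ. Here z_{0.2} = -0.8416, z_{0.7} = 0.5244.
So 0.577 = μ − 0.8416σ and 0.835 = μ + 0.5244σ.
Subtracting: σ = (0.835 − 0.577)/(0.5244 − (-0.8416)) = 0.189.
Then μ = 0.577 − (-0.8416)·0.189 = 0.736.
Precision τ = 1/σ² = 1/0.1889² = 28.

μ = 0.736, τ = 28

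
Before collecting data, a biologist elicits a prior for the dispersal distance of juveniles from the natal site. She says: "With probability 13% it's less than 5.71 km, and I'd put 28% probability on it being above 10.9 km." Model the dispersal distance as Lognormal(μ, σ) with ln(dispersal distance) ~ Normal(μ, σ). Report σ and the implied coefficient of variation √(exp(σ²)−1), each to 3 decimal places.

σ ≈ 0.378, CV ≈ 0.392

If T ~ Lognormal(μ,σ) then ln T ~ Normal(μ,σ), so the p-quantile of ln T is μ + z_p·σ.
ln(5.71) = 1.742 and ln(10.9) = 2.389; z_{0.13} = -1.126, z_{0.72} = 0.5828.
σ = (2.389 − 1.742)/(0.5828 − (-1.126)) = 0.378.
μ = 1.742 − (-1.126)·0.378 = 2.168.
CV = √(exp(σ²)−1) = √(exp(0.1431)−1) = 0.392.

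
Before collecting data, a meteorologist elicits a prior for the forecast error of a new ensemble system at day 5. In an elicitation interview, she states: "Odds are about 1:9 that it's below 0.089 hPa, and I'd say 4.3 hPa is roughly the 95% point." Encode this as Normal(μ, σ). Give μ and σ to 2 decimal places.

The p-quantile of Normal(μ,σ) is μ + z_p·σ, with z_{0.1} = -1.282 and z_{0.95} = 1.645.
Eliminate σ: μ = (z₂·x₁ − z₁·x₂)/(z₂ − z₁) = (1.645·0.089 − (-1.282)·4.3)/2.926 = 1.93.
Then σ = (x₂ − x₁)/(z₂ − z₁) = (4.3 − 0.089)/2.926 = 1.44.

μ = 1.93, σ = 1.44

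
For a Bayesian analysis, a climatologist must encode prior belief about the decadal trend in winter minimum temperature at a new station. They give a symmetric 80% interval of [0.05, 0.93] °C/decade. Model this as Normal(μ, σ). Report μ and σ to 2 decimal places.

μ = 0.49, σ = 0.34

A symmetric 80% interval runs μ ± z·σ with z = 1.282.
Half-width = 0.44, so σ = 0.44/1.282 = 0.34.
μ is the interval midpoint, 0.49.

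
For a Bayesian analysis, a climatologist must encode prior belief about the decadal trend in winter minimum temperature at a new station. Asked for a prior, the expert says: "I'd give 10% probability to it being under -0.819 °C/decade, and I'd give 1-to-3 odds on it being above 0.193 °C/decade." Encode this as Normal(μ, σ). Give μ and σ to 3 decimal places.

For Normal(μ,σ), the p-quantile is μ + z_p·σ. Here z_{0.1} = -1.282, z_{0.75} = 0.6745.
So -0.819 = μ − 1.282σ and 0.193 = μ + 0.6745σ.
Subtracting: σ = (0.193 − -0.819)/(0.6745 − (-1.282)) = 0.517.
Then μ = -0.819 − (-1.282)·0.517 = -0.156.

μ = -0.156, σ = 0.517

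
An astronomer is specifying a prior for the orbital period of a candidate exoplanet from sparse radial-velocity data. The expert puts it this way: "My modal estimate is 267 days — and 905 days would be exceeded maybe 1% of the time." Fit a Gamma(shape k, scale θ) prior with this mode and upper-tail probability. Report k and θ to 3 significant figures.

Gamma(k,θ) with k>1 has mode (k−1)θ, so θ = 267/(k−1).
Need P(X < 905) = 0.99 with θ tied to k this way. Start at k = 2, θ = 267: P(X<905) ≈ 0.852.
Too low — raise k to concentrate. Iterating converges to k ≈ 3.93.
Then θ = 267/(3.93−1) ≈ 91.1.

k ≈ 3.93, θ ≈ 91.1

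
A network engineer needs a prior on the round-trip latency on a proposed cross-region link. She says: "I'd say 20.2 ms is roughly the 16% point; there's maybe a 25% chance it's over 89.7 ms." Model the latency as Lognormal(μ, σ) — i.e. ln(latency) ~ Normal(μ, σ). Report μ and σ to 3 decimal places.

If T ~ Lognormal(μ,σ) then ln T ~ Normal(μ,σ), so the p-quantile of ln T is μ + z_p·σ.
ln(20.2) = 3.006 and ln(89.7) = 4.496; z_{0.16} = -0.9945, z_{0.75} = 0.6745.
σ = (4.496 − 3.006)/(0.6745 − (-0.9945)) = 0.893.
μ = 3.006 − (-0.9945)·0.893 = 3.894.

μ ≈ 3.894, σ ≈ 0.893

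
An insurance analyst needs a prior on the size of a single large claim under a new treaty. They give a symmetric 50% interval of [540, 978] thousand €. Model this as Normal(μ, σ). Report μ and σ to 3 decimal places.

A symmetric 50% interval runs μ ± z·σ with z = 0.6745.
Half-width = 219, so σ = 219/0.6745 = 324.690.
μ is the interval midpoint, 759.000.

μ = 759.000, σ = 324.690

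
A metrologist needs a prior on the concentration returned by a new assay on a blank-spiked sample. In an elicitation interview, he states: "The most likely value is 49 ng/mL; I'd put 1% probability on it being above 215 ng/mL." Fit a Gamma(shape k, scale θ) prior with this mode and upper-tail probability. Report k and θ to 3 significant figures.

Gamma(k,θ) with k>1 has mode (k−1)θ, so θ = 49/(k−1).
Need P(X < 215) = 0.99 with θ tied to k this way. Start at k = 2, θ = 49: P(X<215) ≈ 0.933.
Too low — raise k to concentrate. Iterating converges to k ≈ 2.86.
Then θ = 49/(2.86−1) ≈ 26.3.

k ≈ 2.86, θ ≈ 26.3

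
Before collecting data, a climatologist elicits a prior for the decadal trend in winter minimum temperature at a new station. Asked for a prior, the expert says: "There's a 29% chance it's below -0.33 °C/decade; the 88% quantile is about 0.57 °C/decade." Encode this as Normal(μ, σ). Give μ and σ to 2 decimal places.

The p-quantile of Normal(μ,σ) is μ + z_p·σ, with z_{0.29} = -0.5534 and z_{0.88} = 1.175.
Eliminate σ: μ = (z₂·x₁ − z₁·x₂)/(z₂ − z₁) = (1.175·-0.33 − (-0.5534)·0.57)/1.728 = -0.04.
Then σ = (x₂ − x₁)/(z₂ − z₁) = (0.57 − -0.33)/1.728 = 0.52.

μ = -0.04, σ = 0.52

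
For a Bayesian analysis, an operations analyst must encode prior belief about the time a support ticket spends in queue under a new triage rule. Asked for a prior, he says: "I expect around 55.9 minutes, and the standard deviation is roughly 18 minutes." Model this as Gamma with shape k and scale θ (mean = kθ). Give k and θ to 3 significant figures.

k ≈ 9.64, θ ≈ 5.8

For Gamma(k, scale θ): mean = kθ, variance = kθ², so CV = 1/√k.
CV = SD/mean = 18/55.9 = 0.322, hence k = 1/CV² = 9.64.
Then θ = mean/k = 55.9/9.64 = 5.8.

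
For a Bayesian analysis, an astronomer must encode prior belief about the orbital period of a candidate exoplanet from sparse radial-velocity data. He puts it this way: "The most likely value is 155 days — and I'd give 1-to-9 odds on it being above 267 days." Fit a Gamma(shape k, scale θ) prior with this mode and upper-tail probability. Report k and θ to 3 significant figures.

Gamma(k,θ) with k>1 has mode (k−1)θ, so θ = 155/(k−1).
Need P(X < 267) = 0.9 with θ tied to k this way. Start at k = 2, θ = 155: P(X<267) ≈ 0.514.
Too low — raise k to concentrate. Iterating converges to k ≈ 7.41.
Then θ = 155/(7.41−1) ≈ 24.2.

k ≈ 7.41, θ ≈ 24.2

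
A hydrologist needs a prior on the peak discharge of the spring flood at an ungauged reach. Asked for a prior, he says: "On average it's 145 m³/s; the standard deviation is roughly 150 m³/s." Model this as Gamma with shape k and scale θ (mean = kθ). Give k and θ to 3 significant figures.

For Gamma(k, scale θ): mean = kθ, variance = kθ², so CV = 1/√k.
CV = SD/mean = 150/145 = 1.034, hence k = 1/CV² = 0.934.
Then θ = mean/k = 145/0.934 = 155.

k ≈ 0.934, θ ≈ 155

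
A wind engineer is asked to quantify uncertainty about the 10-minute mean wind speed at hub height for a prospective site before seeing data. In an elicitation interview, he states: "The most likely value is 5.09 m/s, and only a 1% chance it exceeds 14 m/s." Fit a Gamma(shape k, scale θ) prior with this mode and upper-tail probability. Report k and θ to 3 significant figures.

k ≈ 5.49, θ ≈ 1.13

Gamma(k,θ) with k>1 has mode (k−1)θ, so θ = 5.09/(k−1).
Need P(X < 14) = 0.99 with θ tied to k this way. Start at k = 2, θ = 5.09: P(X<14) ≈ 0.760.
Too low — raise k to concentrate. Iterating converges to k ≈ 5.49.
Then θ = 5.09/(5.49−1) ≈ 1.13.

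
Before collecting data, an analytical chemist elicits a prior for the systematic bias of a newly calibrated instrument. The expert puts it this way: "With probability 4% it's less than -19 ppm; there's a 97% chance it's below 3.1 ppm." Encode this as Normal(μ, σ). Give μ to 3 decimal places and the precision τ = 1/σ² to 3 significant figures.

For Normal(μ,σ), the p-quantile is μ + z_p·σ. Here z_{0.04} = -1.751, z_{0.97} = 1.881.
So -19 = μ − 1.751σ and 3.1 = μ + 1.881σ.
Subtracting: σ = (3.1 − -19)/(1.881 − (-1.751)) = 6.086.
Then μ = -19 − (-1.751)·6.086 = -8.346.
Precision τ = 1/σ² = 1/6.086² = 0.027.

μ = -8.346, τ = 0.027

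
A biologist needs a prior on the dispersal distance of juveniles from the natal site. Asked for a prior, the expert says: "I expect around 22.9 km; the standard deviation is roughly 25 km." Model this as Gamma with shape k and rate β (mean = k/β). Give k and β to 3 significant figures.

k ≈ 0.839, β ≈ 0.0366

For Gamma(k, rate β): mean = k/β, variance = k/β², so CV = 1/√k.
CV = SD/mean = 25/22.9 = 1.092, hence k = 1/CV² = 0.839.
Then β = k/mean = 0.839/22.9 = 0.0366.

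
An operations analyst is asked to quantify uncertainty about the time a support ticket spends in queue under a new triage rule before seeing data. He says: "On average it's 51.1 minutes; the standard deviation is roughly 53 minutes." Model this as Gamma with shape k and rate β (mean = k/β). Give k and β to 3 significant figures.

For Gamma(k, rate β): mean = k/β, variance = k/β², so CV = 1/√k.
CV = SD/mean = 53/51.1 = 1.037, hence k = 1/CV² = 0.93.
Then β = k/mean = 0.93/51.1 = 0.0182.

k ≈ 0.93, β ≈ 0.0182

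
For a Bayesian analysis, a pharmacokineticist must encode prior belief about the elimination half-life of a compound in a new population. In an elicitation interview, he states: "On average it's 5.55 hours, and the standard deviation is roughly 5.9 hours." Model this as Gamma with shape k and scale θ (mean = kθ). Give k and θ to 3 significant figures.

For Gamma(k, scale θ): mean = kθ, variance = kθ², so CV = 1/√k.
CV = SD/mean = 5.9/5.55 = 1.063, hence k = 1/CV² = 0.885.
Then θ = mean/k = 5.55/0.885 = 6.27.

k ≈ 0.885, θ ≈ 6.27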